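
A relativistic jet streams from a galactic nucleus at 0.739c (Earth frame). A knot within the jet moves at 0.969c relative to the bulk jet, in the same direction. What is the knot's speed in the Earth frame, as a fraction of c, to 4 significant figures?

u ≈ 0.9953c

Relativistic velocity addition: u = (u' + v)/(1 + u'v/c²)
= (0.969 + 0.739)/(1 + 0.969×0.739) = 1.708/1.71609 = 0.9953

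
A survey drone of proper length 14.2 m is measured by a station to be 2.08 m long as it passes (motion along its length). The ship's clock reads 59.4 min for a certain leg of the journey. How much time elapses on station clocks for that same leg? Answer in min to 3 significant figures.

Δt ≈ 406 min

Length contraction ⇒ γ = L₀/L = 14.2/2.08 = 6.8269
Time dilation: Δt = γτ₀ = 6.8269 × 59.4 min = 406 min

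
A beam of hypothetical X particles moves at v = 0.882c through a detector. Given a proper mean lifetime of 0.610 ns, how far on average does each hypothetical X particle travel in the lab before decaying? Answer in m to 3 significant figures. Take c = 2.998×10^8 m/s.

d ≈ 0.342 m

γ = 1/√(1 − 0.882²) = 2.1220
Dilated lifetime: Δt = γτ₀ = 2.1220 × 0.610 ns = 1.2944 ns
d = vΔt = 0.882c × 1.2944 ns = 2.6442×10^8 m/s × 1.2944×10^-9 s = 0.342 m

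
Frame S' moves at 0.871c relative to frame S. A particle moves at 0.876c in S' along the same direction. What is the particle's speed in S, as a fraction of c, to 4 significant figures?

Relativistic velocity addition: u = (u' + v)/(1 + u'v/c²)
= (0.876 + 0.871)/(1 + 0.876×0.871) = 1.747/1.76300 = 0.9909

u ≈ 0.9909c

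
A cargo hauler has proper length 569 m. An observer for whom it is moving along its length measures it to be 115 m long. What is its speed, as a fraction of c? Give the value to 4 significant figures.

β ≈ 0.9794

γ = L₀/L = 569/115 = 4.94783
β = √(1 − 1/γ²) = 0.9794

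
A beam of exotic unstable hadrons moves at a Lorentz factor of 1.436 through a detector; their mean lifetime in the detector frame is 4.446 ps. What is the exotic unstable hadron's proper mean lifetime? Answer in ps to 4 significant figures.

γ = 1.436 (given)
Proper time: τ₀ = Δt/γ = 4.446/1.436 = 3.096 ps

τ₀ ≈ 3.096 ps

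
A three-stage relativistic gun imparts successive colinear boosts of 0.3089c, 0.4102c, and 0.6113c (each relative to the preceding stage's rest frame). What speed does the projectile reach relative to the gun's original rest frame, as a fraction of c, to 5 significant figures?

u ≈ 0.89885c

Compose boost 2: (0.4102 + 0.3089)/(1 + 0.4102×0.3089) = 0.71910/1.126711 = 0.6382294
Compose boost 3: (0.6113 + 0.6382294)/(1 + 0.6113×0.6382294) = 1.249529/1.390150 = 0.89885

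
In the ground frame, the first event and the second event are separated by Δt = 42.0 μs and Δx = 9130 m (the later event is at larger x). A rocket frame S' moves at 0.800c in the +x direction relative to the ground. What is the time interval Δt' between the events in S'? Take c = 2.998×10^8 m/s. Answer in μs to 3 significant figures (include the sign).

γ = 1/√(1 − 0.800²) = 1.6667
Δt' = γ(Δt − vΔx/c²) = 1.6667 × (42.0 μs − 0.800×9130 m / (2.998×10^8 m/s))
= 1.6667 × (17.637 μs) = 29.4 μs

Δt' ≈ 29.4 μs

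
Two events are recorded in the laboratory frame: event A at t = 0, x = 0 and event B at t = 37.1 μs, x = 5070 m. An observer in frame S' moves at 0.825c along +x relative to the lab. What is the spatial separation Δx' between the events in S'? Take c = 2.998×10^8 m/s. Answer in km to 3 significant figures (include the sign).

Δx' ≈ -7.27 km

γ = 1/√(1 − 0.825²) = 1.7695
Δx' = γ(Δx − vΔt) = 1.7695 × (5070 m − 0.825×(2.998×10^8 m/s)×37.1×10^-6 s)
= 1.7695 × (-4106.1 m) = -7.27 km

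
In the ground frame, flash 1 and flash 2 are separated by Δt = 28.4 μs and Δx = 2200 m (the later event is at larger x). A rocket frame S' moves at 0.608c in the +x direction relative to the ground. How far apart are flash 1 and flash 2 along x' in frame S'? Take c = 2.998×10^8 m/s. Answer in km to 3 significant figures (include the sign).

γ = 1/√(1 − 0.608²) = 1.2595
Δx' = γ(Δx − vΔt) = 1.2595 × (2200 m − 0.608×(2.998×10^8 m/s)×28.4×10^-6 s)
= 1.2595 × (-2976.7 m) = -3.75 km

Δx' ≈ -3.75 km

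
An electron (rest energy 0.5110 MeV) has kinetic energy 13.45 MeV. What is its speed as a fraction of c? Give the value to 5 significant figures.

γ = 1 + K/(m₀c²) = 1 + 13.45/0.5110 = 27.32094
β = √(1 − 1/γ²) = 0.99933

β ≈ 0.99933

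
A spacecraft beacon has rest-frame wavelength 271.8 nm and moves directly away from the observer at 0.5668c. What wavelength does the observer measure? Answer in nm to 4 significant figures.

Relativistic Doppler: λ_obs = λ_src √((1+β)/(1−β))
= 271.8 × √(1.56680/0.433200) = 271.8 × 1.90179 = 516.9 nm

λ_obs ≈ 516.9 nm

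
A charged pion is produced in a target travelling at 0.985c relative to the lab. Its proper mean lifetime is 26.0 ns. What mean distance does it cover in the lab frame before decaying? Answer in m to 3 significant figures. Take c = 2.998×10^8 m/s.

γ = 1/√(1 − 0.985²) = 5.7953
Dilated lifetime: Δt = γτ₀ = 5.7953 × 26.0 ns = 150.68 ns
d = vΔt = 0.985c × 150.68 ns = 2.9530×10^8 m/s × 1.5068×10^-7 s = 44.5 m

d ≈ 44.5 m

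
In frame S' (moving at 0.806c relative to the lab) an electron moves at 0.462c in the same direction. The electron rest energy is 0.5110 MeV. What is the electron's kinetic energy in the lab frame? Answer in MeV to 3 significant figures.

u_lab = (0.462 + 0.806)/(1 + 0.462×0.806) = 0.923948
γ = 1/√(1 − 0.923948²) = 2.6143
K = (γ − 1)m₀c² = (2.6143 − 1) × 0.5110 = 1.6143 × 0.5110 = 0.825 MeV

K ≈ 0.825 MeV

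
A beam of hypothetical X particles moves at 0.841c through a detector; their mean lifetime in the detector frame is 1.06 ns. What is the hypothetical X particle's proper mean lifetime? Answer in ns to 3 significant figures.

τ₀ ≈ 0.573 ns

γ = 1/√(1 − 0.841²) = 1.8483
Proper time: τ₀ = Δt/γ = 1.06/1.8483 = 0.573 ns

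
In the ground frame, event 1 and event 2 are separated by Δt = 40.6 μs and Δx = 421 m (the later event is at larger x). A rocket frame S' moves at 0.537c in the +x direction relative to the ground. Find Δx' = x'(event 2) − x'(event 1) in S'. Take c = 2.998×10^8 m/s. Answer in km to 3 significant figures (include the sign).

Δx' ≈ -7.25 km

γ = 1/√(1 − 0.537²) = 1.1854
Δx' = γ(Δx − vΔt) = 1.1854 × (421 m − 0.537×(2.998×10^8 m/s)×40.6×10^-6 s)
= 1.1854 × (-6115.3 m) = -7.25 km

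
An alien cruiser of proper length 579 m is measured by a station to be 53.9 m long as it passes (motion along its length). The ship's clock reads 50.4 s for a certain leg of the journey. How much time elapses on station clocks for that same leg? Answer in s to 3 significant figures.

Length contraction ⇒ γ = L₀/L = 579/53.9 = 10.742
Time dilation: Δt = γτ₀ = 10.742 × 50.4 s = 541 s

Δt ≈ 541 s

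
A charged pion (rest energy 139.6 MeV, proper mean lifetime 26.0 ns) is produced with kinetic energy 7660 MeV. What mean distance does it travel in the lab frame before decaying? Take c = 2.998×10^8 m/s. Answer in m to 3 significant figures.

γ = 1 + K/(m₀c²) = 1 + 7660/139.6 = 55.871
β = √(1 − 1/γ²) = 0.99984
Dilated lifetime: γτ₀ = 55.871 × 26.0 ns = 1452.6 ns
d = βc·γτ₀ = 0.99984 × (2.998×10^8 m/s) × 1.4526×10^-6 s = 435 m

d ≈ 435 m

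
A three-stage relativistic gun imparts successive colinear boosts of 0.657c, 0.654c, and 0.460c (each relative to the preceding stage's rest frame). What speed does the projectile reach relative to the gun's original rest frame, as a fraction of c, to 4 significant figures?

u ≈ 0.9685c

Compose boost 2: (0.654 + 0.657)/(1 + 0.654×0.657) = 1.311/1.42968 = 0.916990
Compose boost 3: (0.460 + 0.916990)/(1 + 0.460×0.916990) = 1.37699/1.42182 = 0.9685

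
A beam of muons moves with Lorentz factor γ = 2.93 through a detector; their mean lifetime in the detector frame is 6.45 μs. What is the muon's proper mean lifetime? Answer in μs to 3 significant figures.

τ₀ ≈ 2.20 μs

γ = 2.93 (given)
Proper time: τ₀ = Δt/γ = 6.45/2.93 = 2.20 μs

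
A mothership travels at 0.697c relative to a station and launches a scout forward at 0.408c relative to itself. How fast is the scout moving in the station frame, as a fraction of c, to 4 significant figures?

u ≈ 0.8603c

Compose boost 2: (0.408 + 0.697)/(1 + 0.408×0.697) = 1.105/1.28438 = 0.8603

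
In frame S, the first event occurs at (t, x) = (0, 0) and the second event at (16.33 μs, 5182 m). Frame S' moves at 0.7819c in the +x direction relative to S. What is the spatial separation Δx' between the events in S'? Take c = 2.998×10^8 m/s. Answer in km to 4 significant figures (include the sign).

γ = 1/√(1 − 0.7819²) = 1.60410
Δx' = γ(Δx − vΔt) = 1.60410 × (5182 m − 0.7819×(2.998×10^8 m/s)×16.33×10^-6 s)
= 1.60410 × (1354.03 m) = 2.172 km

Δx' ≈ 2.172 km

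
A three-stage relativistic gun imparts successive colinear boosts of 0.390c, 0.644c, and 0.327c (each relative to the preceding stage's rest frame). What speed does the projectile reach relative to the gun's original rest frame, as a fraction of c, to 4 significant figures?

u ≈ 0.9080c

Compose boost 2: (0.644 + 0.390)/(1 + 0.644×0.390) = 1.034/1.25116 = 0.826433
Compose boost 3: (0.327 + 0.826433)/(1 + 0.327×0.826433) = 1.15343/1.27024 = 0.9080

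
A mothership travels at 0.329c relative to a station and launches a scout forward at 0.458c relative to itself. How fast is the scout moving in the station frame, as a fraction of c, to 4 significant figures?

Compose boost 2: (0.458 + 0.329)/(1 + 0.458×0.329) = 0.7870/1.15068 = 0.6839

u ≈ 0.6839c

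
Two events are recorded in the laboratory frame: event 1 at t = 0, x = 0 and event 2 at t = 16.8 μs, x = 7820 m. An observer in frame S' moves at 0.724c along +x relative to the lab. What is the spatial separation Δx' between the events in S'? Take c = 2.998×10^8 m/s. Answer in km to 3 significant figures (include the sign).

Δx' ≈ 6.05 km

γ = 1/√(1 − 0.724²) = 1.4497
Δx' = γ(Δx − vΔt) = 1.4497 × (7820 m − 0.724×(2.998×10^8 m/s)×16.8×10^-6 s)
= 1.4497 × (4173.5 m) = 6.05 km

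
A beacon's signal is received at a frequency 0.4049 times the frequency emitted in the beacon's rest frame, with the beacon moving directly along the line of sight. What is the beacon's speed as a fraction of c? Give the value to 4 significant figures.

β ≈ 0.7183

f_obs/f_src = √((1−β)/(1+β)) = 0.4049  ⇒  (1−β)/(1+β) = 0.163944
β = |1 − D²|/(1 + D²) = |1 − 0.163944|/(1 + 0.163944) = 0.7183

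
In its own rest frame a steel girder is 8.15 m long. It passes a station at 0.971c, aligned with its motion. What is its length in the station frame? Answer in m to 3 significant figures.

L ≈ 1.95 m

γ = 1/√(1 − 0.971²) = 4.1827
Length contraction: L = L₀/γ = 8.15/4.1827 = 1.95 m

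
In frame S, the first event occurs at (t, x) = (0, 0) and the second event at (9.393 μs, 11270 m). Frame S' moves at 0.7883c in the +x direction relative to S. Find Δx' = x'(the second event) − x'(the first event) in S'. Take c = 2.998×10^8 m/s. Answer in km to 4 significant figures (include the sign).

γ = 1/√(1 − 0.7883²) = 1.62525
Δx' = γ(Δx − vΔt) = 1.62525 × (11270 m − 0.7883×(2.998×10^8 m/s)×9.393×10^-6 s)
= 1.62525 × (9050.13 m) = 14.71 km

Δx' ≈ 14.71 km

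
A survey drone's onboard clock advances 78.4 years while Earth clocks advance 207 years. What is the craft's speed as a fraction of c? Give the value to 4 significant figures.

γ = Δt/τ₀ = 207/78.4 = 2.64031
β = √(1 − 1/γ²) = √(1 − 1/2.64031²) = 0.9255

β ≈ 0.9255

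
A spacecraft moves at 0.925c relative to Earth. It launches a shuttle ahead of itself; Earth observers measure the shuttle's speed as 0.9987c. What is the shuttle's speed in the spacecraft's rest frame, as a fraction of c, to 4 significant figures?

Inverse velocity addition: u' = (u − v)/(1 − uv/c²)
= (0.9987 − 0.925)/(1 − 0.9987×0.925) = 0.07370/0.0762025 = 0.9672

u' ≈ 0.9672c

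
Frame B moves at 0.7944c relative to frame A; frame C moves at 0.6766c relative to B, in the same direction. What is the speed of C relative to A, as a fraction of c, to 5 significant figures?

Compose boost 2: (0.6766 + 0.7944)/(1 + 0.6766×0.7944) = 1.4710/1.537491 = 0.95675

u ≈ 0.95675c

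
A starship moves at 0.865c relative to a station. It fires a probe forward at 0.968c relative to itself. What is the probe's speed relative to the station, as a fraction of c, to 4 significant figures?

Relativistic velocity addition: u = (u' + v)/(1 + u'v/c²)
= (0.968 + 0.865)/(1 + 0.968×0.865) = 1.833/1.83732 = 0.9976

u ≈ 0.9976c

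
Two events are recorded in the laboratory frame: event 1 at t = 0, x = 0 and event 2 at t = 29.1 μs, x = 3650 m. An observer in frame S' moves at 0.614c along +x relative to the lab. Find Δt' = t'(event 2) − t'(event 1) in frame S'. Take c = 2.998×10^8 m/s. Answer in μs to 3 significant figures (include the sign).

γ = 1/√(1 − 0.614²) = 1.2669
Δt' = γ(Δt − vΔx/c²) = 1.2669 × (29.1 μs − 0.614×3650 m / (2.998×10^8 m/s))
= 1.2669 × (21.625 μs) = 27.4 μs

Δt' ≈ 27.4 μs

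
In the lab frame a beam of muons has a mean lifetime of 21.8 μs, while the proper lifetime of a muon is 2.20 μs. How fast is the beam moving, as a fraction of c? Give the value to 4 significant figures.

β ≈ 0.9949

γ = Δt/τ₀ = 21.8/2.20 = 9.90909
β = √(1 − 1/γ²) = √(1 − 1/9.90909²) = 0.9949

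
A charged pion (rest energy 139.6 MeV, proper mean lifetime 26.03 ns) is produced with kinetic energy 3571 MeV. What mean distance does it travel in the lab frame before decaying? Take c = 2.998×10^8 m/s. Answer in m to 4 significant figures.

γ = 1 + K/(m₀c²) = 1 + 3571/139.6 = 26.5802
β = √(1 − 1/γ²) = 0.999292
Dilated lifetime: γτ₀ = 26.5802 × 26.03 ns = 691.883 ns
d = βc·γτ₀ = 0.999292 × (2.998×10^8 m/s) × 6.91883×10^-7 s = 207.3 m

d ≈ 207.3 m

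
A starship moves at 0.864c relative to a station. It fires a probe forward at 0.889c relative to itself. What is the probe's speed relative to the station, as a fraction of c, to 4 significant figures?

Relativistic velocity addition: u = (u' + v)/(1 + u'v/c²)
= (0.889 + 0.864)/(1 + 0.889×0.864) = 1.753/1.76810 = 0.9915

u ≈ 0.9915c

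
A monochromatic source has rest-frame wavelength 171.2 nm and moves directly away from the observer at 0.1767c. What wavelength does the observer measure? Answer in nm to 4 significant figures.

Relativistic Doppler: λ_obs = λ_src √((1+β)/(1−β))
= 171.2 × √(1.17670/0.823300) = 171.2 × 1.19551 = 204.7 nm

λ_obs ≈ 204.7 nm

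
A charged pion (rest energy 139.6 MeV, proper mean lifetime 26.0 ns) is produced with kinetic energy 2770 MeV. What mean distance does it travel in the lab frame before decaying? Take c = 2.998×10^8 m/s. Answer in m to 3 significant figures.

d ≈ 162 m

γ = 1 + K/(m₀c²) = 1 + 2770/139.6 = 20.842
β = √(1 − 1/γ²) = 0.99885
Dilated lifetime: γτ₀ = 20.842 × 26.0 ns = 541.90 ns
d = βc·γτ₀ = 0.99885 × (2.998×10^8 m/s) × 5.4190×10^-7 s = 162 m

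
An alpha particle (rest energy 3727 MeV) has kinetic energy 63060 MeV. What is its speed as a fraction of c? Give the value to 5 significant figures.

β ≈ 0.99844

γ = 1 + K/(m₀c²) = 1 + 63060/3727 = 17.91977
β = √(1 − 1/γ²) = 0.99844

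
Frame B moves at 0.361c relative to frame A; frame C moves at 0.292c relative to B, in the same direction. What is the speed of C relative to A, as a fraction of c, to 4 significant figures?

u ≈ 0.5907c

Compose boost 2: (0.292 + 0.361)/(1 + 0.292×0.361) = 0.6530/1.10541 = 0.5907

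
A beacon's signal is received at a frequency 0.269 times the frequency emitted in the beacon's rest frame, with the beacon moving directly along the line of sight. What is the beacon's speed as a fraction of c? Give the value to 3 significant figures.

f_obs/f_src = √((1−β)/(1+β)) = 0.269  ⇒  (1−β)/(1+β) = 0.072361
β = |1 − D²|/(1 + D²) = |1 − 0.072361|/(1 + 0.072361) = 0.865

β ≈ 0.865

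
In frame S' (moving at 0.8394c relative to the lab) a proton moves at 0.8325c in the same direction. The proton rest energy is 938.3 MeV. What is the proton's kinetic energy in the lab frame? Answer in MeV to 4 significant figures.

u_lab = (0.8325 + 0.8394)/(1 + 0.8325×0.8394) = 0.9841650
γ = 1/√(1 − 0.9841650²) = 5.64160
K = (γ − 1)m₀c² = (5.64160 − 1) × 938.3 = 4.64160 × 938.3 = 4355 MeV

K ≈ 4355 MeV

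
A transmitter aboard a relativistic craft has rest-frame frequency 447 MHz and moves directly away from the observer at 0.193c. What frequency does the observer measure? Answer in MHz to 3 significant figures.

f_obs ≈ 368 MHz

Relativistic Doppler: f_obs = f_src √((1−β)/(1+β))
= 447 × √(0.80700/1.1930) = 447 × 0.82246 = 368 MHz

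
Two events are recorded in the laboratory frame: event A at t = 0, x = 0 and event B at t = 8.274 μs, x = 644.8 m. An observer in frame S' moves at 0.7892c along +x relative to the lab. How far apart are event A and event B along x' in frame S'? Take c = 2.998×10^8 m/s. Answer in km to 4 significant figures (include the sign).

Δx' ≈ -2.138 km

γ = 1/√(1 − 0.7892²) = 1.62830
Δx' = γ(Δx − vΔt) = 1.62830 × (644.8 m − 0.7892×(2.998×10^8 m/s)×8.274×10^-6 s)
= 1.62830 × (-1312.85 m) = -2.138 km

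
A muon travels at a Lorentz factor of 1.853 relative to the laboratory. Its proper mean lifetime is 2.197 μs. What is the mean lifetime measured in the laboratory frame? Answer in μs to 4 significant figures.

Δt ≈ 4.071 μs

γ = 1.853 (given)
Time dilation: Δt = γτ₀ = 1.853 × 2.197 μs = 4.071 μs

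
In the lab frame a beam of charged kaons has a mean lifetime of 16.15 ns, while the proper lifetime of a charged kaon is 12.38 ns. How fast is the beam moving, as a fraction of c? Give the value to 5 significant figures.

β ≈ 0.64217

γ = Δt/τ₀ = 16.15/12.38 = 1.304523
β = √(1 − 1/γ²) = √(1 − 1/1.304523²) = 0.64217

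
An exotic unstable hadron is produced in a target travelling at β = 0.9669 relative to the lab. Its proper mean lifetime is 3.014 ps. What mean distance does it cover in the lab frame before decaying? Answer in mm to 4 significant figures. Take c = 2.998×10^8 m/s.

γ = 1/√(1 − 0.9669²) = 3.91918
Dilated lifetime: Δt = γτ₀ = 3.91918 × 3.014 ps = 11.8124 ps
d = vΔt = 0.9669c × 11.8124 ps = 2.89877×10^8 m/s × 1.18124×10^-11 s = 3.424 mm

d ≈ 3.424 mm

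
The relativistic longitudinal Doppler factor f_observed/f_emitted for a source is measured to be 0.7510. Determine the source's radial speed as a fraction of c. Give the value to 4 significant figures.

β ≈ 0.2788

f_obs/f_src = √((1−β)/(1+β)) = 0.7510  ⇒  (1−β)/(1+β) = 0.564001
β = |1 − D²|/(1 + D²) = |1 − 0.564001|/(1 + 0.564001) = 0.2788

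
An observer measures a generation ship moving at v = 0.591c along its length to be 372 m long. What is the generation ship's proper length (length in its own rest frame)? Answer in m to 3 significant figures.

γ = 1/√(1 − 0.591²) = 1.2397
L₀ = γL = 1.2397 × 372 = 461 m

L₀ ≈ 461 m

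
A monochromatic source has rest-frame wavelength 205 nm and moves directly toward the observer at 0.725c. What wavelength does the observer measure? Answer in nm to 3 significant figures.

Relativistic Doppler: λ_obs = λ_src √((1−β)/(1+β))
= 205 × √(0.27500/1.7250) = 205 × 0.39927 = 81.9 nm

λ_obs ≈ 81.9 nm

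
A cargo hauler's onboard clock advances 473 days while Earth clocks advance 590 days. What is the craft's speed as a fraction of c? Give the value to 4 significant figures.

γ = Δt/τ₀ = 590/473 = 1.24736
β = √(1 − 1/γ²) = √(1 − 1/1.24736²) = 0.5977

β ≈ 0.5977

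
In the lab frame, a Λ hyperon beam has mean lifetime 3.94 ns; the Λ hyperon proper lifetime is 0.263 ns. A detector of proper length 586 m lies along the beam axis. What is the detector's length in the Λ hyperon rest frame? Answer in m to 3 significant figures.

Time dilation ⇒ γ = Δt/τ₀ = 3.94/0.263 = 14.981
Length contraction: L = L₀/γ = 586/14.981 = 39.1 m

L ≈ 39.1 m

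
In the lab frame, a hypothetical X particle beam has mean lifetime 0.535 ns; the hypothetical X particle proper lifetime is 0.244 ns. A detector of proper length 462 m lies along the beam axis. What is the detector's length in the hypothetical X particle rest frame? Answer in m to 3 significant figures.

Time dilation ⇒ γ = Δt/τ₀ = 0.535/0.244 = 2.1926
Length contraction: L = L₀/γ = 462/2.1926 = 211 m

L ≈ 211 m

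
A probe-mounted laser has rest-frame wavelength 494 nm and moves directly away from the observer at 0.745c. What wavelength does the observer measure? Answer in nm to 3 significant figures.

λ_obs ≈ 1290 nm

Relativistic Doppler: λ_obs = λ_src √((1+β)/(1−β))
= 494 × √(1.7450/0.25500) = 494 × 2.6159 = 1290 nm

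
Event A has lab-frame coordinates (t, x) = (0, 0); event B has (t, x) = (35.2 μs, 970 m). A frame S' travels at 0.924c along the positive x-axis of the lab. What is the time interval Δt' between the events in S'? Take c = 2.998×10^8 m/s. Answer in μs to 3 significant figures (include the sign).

Δt' ≈ 84.2 μs

γ = 1/√(1 − 0.924²) = 2.6151
Δt' = γ(Δt − vΔx/c²) = 2.6151 × (35.2 μs − 0.924×970 m / (2.998×10^8 m/s))
= 2.6151 × (32.210 μs) = 84.2 μs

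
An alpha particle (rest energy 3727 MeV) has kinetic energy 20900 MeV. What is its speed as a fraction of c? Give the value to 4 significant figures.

γ = 1 + K/(m₀c²) = 1 + 20900/3727 = 6.60773
β = √(1 − 1/γ²) = 0.9885

β ≈ 0.9885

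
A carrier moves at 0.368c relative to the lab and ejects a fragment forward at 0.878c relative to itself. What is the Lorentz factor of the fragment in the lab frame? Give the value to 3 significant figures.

γ ≈ 2.97

u_lab = (0.878 + 0.368)/(1 + 0.878×0.368) = 1.246/1.32310 = 0.941725
γ = 1/√(1 − 0.941725²) = 2.97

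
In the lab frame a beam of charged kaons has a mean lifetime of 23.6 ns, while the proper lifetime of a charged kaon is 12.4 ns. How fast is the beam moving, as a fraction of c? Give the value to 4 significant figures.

β ≈ 0.8508

γ = Δt/τ₀ = 23.6/12.4 = 1.90323
β = √(1 − 1/γ²) = √(1 − 1/1.90323²) = 0.8508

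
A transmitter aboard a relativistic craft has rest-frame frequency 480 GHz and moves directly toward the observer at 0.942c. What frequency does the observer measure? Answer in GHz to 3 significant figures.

f_obs ≈ 2780 GHz

Relativistic Doppler: f_obs = f_src √((1+β)/(1−β))
= 480 × √(1.9420/0.058000) = 480 × 5.7864 = 2780 GHz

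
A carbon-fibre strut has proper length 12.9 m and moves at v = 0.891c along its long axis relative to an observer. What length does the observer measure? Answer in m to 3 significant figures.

γ = 1/√(1 − 0.891²) = 2.2026
Length contraction: L = L₀/γ = 12.9/2.2026 = 5.86 m

L ≈ 5.86 m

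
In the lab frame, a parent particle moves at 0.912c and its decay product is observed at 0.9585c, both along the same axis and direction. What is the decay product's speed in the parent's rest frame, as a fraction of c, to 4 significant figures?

u' ≈ 0.3695c

Inverse velocity addition: u' = (u − v)/(1 − uv/c²)
= (0.9585 − 0.912)/(1 − 0.9585×0.912) = 0.04650/0.125848 = 0.3695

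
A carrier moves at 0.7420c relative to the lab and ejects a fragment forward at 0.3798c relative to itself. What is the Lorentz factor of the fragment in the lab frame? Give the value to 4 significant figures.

u_lab = (0.3798 + 0.7420)/(1 + 0.3798×0.7420) = 1.1218/1.281812 = 0.8751676
γ = 1/√(1 − 0.8751676²) = 2.067

γ ≈ 2.067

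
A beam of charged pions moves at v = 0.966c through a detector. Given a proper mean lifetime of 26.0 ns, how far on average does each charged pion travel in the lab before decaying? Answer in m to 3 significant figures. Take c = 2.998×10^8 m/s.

d ≈ 29.1 m

γ = 1/√(1 − 0.966²) = 3.8678
Dilated lifetime: Δt = γτ₀ = 3.8678 × 26.0 ns = 100.56 ns
d = vΔt = 0.966c × 100.56 ns = 2.8961×10^8 m/s × 1.0056×10^-7 s = 29.1 m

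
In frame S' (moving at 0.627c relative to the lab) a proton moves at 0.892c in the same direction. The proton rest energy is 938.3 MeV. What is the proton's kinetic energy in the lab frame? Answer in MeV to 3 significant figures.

u_lab = (0.892 + 0.627)/(1 + 0.892×0.627) = 0.974165
γ = 1/√(1 − 0.974165²) = 4.4280
K = (γ − 1)m₀c² = (4.4280 − 1) × 938.3 = 3.4280 × 938.3 = 3220 MeV

K ≈ 3220 MeV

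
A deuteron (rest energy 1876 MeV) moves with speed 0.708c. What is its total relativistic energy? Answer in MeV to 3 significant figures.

γ = 1/√(1 − 0.708²) = 1.4160
E = γm₀c² = 1.4160 × 1876 MeV = 2660 MeV

E ≈ 2660 MeV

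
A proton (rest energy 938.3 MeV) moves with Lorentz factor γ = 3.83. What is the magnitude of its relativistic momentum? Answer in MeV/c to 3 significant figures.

p ≈ 3470 MeV/c

β = √(1 − 1/γ²) = √(1 − 1/3.83²) = 0.96531
p = γβm₀c = 3.83 × 0.96531 × 938.3 MeV/c = 3470 MeV/c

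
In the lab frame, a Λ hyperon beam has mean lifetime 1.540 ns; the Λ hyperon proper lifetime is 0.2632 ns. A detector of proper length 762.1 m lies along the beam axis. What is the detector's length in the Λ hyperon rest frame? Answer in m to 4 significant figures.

L ≈ 130.2 m

Time dilation ⇒ γ = Δt/τ₀ = 1.540/0.2632 = 5.85106
Length contraction: L = L₀/γ = 762.1/5.85106 = 130.2 m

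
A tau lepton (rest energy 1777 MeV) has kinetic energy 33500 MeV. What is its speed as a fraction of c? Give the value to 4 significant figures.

γ = 1 + K/(m₀c²) = 1 + 33500/1777 = 19.8520
β = √(1 − 1/γ²) = 0.9987

β ≈ 0.9987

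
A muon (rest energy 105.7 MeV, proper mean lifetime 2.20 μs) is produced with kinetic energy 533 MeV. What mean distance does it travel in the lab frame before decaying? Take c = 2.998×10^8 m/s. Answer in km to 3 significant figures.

d ≈ 3.93 km

γ = 1 + K/(m₀c²) = 1 + 533/105.7 = 6.0426
β = √(1 − 1/γ²) = 0.98621
Dilated lifetime: γτ₀ = 6.0426 × 2.20 μs = 13.294 μs
d = βc·γτ₀ = 0.98621 × (2.998×10^8 m/s) × 1.3294×10^-5 s = 3.93 km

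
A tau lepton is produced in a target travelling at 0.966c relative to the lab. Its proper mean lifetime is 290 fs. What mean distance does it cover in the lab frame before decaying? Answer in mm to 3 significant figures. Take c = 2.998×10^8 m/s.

γ = 1/√(1 − 0.966²) = 3.8678
Dilated lifetime: Δt = γτ₀ = 3.8678 × 290 fs = 1121.7 fs
d = vΔt = 0.966c × 1121.7 fs = 2.8961×10^8 m/s × 1.1217×10^-12 s = 0.325 mm

d ≈ 0.325 mm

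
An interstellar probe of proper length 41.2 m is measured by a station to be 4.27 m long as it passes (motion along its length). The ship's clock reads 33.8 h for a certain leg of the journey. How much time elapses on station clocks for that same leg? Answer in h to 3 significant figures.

Δt ≈ 326 h

Length contraction ⇒ γ = L₀/L = 41.2/4.27 = 9.6487
Time dilation: Δt = γτ₀ = 9.6487 × 33.8 h = 326 h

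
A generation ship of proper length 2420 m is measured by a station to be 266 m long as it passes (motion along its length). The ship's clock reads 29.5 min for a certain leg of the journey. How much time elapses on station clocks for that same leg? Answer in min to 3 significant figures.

Length contraction ⇒ γ = L₀/L = 2420/266 = 9.0977
Time dilation: Δt = γτ₀ = 9.0977 × 29.5 min = 268 min

Δt ≈ 268 min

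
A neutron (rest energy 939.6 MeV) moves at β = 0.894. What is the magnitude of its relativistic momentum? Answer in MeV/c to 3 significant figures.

γ = 1/√(1 − 0.894²) = 2.2318
p = γβm₀c = 2.2318 × 0.894 × 939.6 MeV/c = 1870 MeV/c

p ≈ 1870 MeV/c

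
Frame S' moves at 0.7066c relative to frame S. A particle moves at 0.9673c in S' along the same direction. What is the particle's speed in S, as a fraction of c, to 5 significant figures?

Relativistic velocity addition: u = (u' + v)/(1 + u'v/c²)
= (0.9673 + 0.7066)/(1 + 0.9673×0.7066) = 1.6739/1.683494 = 0.99430

u ≈ 0.99430c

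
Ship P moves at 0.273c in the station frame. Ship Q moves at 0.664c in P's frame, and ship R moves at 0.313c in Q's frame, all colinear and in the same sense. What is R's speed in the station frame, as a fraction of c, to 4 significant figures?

Compose boost 2: (0.664 + 0.273)/(1 + 0.664×0.273) = 0.9370/1.18127 = 0.793213
Compose boost 3: (0.313 + 0.793213)/(1 + 0.313×0.793213) = 1.10621/1.24828 = 0.8862

u ≈ 0.8862c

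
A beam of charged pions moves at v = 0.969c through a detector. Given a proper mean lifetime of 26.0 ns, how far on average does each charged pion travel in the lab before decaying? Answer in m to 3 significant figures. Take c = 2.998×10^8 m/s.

γ = 1/√(1 − 0.969²) = 4.0476
Dilated lifetime: Δt = γτ₀ = 4.0476 × 26.0 ns = 105.24 ns
d = vΔt = 0.969c × 105.24 ns = 2.9051×10^8 m/s × 1.0524×10^-7 s = 30.6 m

d ≈ 30.6 m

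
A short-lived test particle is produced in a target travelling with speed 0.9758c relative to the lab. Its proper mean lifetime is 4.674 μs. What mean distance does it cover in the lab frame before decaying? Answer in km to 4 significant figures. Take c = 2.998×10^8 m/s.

d ≈ 6.253 km

γ = 1/√(1 − 0.9758²) = 4.57321
Dilated lifetime: Δt = γτ₀ = 4.57321 × 4.674 μs = 21.3752 μs
d = vΔt = 0.9758c × 21.3752 μs = 2.92545×10^8 m/s × 2.13752×10^-5 s = 6.253 km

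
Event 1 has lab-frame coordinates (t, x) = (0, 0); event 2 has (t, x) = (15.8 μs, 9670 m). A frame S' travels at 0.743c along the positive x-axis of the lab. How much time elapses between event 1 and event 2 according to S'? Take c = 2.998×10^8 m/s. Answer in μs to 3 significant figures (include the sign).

γ = 1/√(1 − 0.743²) = 1.4941
Δt' = γ(Δt − vΔx/c²) = 1.4941 × (15.8 μs − 0.743×9670 m / (2.998×10^8 m/s))
= 1.4941 × (-8.1653 μs) = -12.2 μs

Δt' ≈ -12.2 μs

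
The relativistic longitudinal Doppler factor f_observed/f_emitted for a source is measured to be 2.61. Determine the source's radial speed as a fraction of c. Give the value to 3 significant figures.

f_obs/f_src = √((1+β)/(1−β)) = 2.61  ⇒  (1+β)/(1−β) = 6.8121
β = |1 − D²|/(1 + D²) = |1 − 6.8121|/(1 + 6.8121) = 0.744

β ≈ 0.744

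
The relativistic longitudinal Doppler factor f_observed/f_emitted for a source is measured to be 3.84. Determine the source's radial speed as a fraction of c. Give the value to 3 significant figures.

β ≈ 0.873

f_obs/f_src = √((1+β)/(1−β)) = 3.84  ⇒  (1+β)/(1−β) = 14.746
β = |1 − D²|/(1 + D²) = |1 − 14.746|/(1 + 14.746) = 0.873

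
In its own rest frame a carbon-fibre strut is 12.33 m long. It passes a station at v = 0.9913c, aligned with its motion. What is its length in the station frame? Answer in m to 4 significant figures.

γ = 1/√(1 − 0.9913²) = 7.59752
Length contraction: L = L₀/γ = 12.33/7.59752 = 1.623 m

L ≈ 1.623 m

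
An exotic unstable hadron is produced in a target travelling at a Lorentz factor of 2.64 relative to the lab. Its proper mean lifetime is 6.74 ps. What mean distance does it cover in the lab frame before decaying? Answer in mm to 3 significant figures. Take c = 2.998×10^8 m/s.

d ≈ 4.94 mm

β = √(1 − 1/γ²) = √(1 − 1/2.64²) = 0.92548
Dilated lifetime: Δt = γτ₀ = 2.64 × 6.74 ps = 17.794 ps
d = vΔt = 0.92548c × 17.794 ps = 2.7746×10^8 m/s × 1.7794×10^-11 s = 4.94 mm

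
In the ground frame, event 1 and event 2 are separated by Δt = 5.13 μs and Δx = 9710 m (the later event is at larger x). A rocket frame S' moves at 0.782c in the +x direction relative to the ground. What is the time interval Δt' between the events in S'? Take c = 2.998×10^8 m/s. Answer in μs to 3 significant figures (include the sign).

Δt' ≈ -32.4 μs

γ = 1/√(1 − 0.782²) = 1.6044
Δt' = γ(Δt − vΔx/c²) = 1.6044 × (5.13 μs − 0.782×9710 m / (2.998×10^8 m/s))
= 1.6044 × (-20.198 μs) = -32.4 μs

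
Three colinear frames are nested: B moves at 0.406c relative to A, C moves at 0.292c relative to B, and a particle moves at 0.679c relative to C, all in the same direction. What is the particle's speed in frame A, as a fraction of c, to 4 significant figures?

Compose boost 2: (0.292 + 0.406)/(1 + 0.292×0.406) = 0.6980/1.11855 = 0.624021
Compose boost 3: (0.679 + 0.624021)/(1 + 0.679×0.624021) = 1.30302/1.42371 = 0.9152

u ≈ 0.9152c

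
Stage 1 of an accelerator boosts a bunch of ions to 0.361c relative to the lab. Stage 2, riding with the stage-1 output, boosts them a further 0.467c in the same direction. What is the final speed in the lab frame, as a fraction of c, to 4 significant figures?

u ≈ 0.7085c

Compose boost 2: (0.467 + 0.361)/(1 + 0.467×0.361) = 0.8280/1.16859 = 0.7085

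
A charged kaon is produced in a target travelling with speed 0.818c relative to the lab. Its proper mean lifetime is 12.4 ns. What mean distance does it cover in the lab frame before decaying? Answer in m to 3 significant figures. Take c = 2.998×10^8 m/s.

γ = 1/√(1 − 0.818²) = 1.7385
Dilated lifetime: Δt = γτ₀ = 1.7385 × 12.4 ns = 21.557 ns
d = vΔt = 0.818c × 21.557 ns = 2.4524×10^8 m/s × 2.1557×10^-8 s = 5.29 m

d ≈ 5.29 m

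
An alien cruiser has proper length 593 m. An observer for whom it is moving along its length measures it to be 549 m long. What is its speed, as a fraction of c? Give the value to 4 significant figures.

γ = L₀/L = 593/549 = 1.08015
β = √(1 − 1/γ²) = 0.3780

β ≈ 0.3780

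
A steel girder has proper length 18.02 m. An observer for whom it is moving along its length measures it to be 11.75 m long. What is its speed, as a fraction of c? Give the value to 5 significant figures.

γ = L₀/L = 18.02/11.75 = 1.533617
β = √(1 − 1/γ²) = 0.75817

β ≈ 0.75817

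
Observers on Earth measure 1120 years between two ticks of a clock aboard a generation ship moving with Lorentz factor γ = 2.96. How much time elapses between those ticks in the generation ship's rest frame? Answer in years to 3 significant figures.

τ₀ ≈ 378 years

γ = 2.96 (given)
Proper time: τ₀ = Δt/γ = 1120/2.96 = 378 years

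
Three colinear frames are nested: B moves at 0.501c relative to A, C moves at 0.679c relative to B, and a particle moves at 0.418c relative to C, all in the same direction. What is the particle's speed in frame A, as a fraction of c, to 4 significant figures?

Compose boost 2: (0.679 + 0.501)/(1 + 0.679×0.501) = 1.180/1.34018 = 0.880479
Compose boost 3: (0.418 + 0.880479)/(1 + 0.418×0.880479) = 1.29848/1.36804 = 0.9492

u ≈ 0.9492c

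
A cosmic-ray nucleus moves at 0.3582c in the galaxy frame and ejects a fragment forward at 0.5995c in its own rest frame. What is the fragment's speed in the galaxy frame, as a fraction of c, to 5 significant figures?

u ≈ 0.78840c

Compose boost 2: (0.5995 + 0.3582)/(1 + 0.5995×0.3582) = 0.95770/1.214741 = 0.78840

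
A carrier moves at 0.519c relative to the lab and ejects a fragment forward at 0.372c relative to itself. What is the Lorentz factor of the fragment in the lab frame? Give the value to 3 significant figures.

u_lab = (0.372 + 0.519)/(1 + 0.372×0.519) = 0.8910/1.19307 = 0.746814
γ = 1/√(1 − 0.746814²) = 1.50

γ ≈ 1.50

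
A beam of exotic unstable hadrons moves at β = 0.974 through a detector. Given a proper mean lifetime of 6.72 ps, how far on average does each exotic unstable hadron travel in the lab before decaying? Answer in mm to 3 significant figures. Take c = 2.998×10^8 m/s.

d ≈ 8.66 mm

γ = 1/√(1 − 0.974²) = 4.4141
Dilated lifetime: Δt = γτ₀ = 4.4141 × 6.72 ps = 29.663 ps
d = vΔt = 0.974c × 29.663 ps = 2.9201×10^8 m/s × 2.9663×10^-11 s = 8.66 mm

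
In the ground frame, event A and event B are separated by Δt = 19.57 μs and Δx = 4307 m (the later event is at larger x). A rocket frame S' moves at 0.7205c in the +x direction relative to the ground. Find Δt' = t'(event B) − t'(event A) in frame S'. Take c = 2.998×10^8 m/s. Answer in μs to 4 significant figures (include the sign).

Δt' ≈ 13.29 μs

γ = 1/√(1 − 0.7205²) = 1.44205
Δt' = γ(Δt − vΔx/c²) = 1.44205 × (19.57 μs − 0.7205×4307 m / (2.998×10^8 m/s))
= 1.44205 × (9.21912 μs) = 13.29 μs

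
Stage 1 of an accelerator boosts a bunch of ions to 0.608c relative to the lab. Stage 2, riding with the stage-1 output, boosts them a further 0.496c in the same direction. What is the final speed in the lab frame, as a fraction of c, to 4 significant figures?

u ≈ 0.8482c

Compose boost 2: (0.496 + 0.608)/(1 + 0.496×0.608) = 1.104/1.30157 = 0.8482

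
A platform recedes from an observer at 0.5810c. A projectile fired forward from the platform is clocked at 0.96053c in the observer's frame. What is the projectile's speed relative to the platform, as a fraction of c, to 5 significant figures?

Inverse velocity addition: u' = (u − v)/(1 − uv/c²)
= (0.96053 − 0.5810)/(1 − 0.96053×0.5810) = 0.37953/0.4419321 = 0.85880

u' ≈ 0.85880c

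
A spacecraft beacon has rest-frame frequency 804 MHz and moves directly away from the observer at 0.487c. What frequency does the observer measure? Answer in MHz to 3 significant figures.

Relativistic Doppler: f_obs = f_src √((1−β)/(1+β))
= 804 × √(0.51300/1.4870) = 804 × 0.58736 = 472 MHz

f_obs ≈ 472 MHz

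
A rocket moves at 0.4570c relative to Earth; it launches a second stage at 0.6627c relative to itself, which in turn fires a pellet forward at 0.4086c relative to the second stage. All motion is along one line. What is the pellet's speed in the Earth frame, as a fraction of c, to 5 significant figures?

Compose boost 2: (0.6627 + 0.4570)/(1 + 0.6627×0.4570) = 1.1197/1.302854 = 0.8594210
Compose boost 3: (0.4086 + 0.8594210)/(1 + 0.4086×0.8594210) = 1.268021/1.351159 = 0.93847

u ≈ 0.93847c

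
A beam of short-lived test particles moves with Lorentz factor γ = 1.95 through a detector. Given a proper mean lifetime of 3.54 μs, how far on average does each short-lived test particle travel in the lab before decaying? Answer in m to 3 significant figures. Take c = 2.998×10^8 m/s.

d ≈ 1780 m

β = √(1 − 1/γ²) = √(1 − 1/1.95²) = 0.85850
Dilated lifetime: Δt = γτ₀ = 1.95 × 3.54 μs = 6.9030 μs
d = vΔt = 0.85850c × 6.9030 μs = 2.5738×10^8 m/s × 6.9030×10^-6 s = 1780 m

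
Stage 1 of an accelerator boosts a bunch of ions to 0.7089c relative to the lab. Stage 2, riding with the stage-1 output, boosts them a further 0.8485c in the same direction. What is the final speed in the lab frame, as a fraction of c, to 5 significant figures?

u ≈ 0.97246c

Compose boost 2: (0.8485 + 0.7089)/(1 + 0.8485×0.7089) = 1.5574/1.601502 = 0.97246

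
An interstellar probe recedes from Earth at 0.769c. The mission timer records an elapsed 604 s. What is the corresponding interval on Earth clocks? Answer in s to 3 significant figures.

Δt ≈ 945 s

γ = 1/√(1 − 0.769²) = 1.5643
Time dilation: Δt = γτ₀ = 1.5643 × 604 s = 945 s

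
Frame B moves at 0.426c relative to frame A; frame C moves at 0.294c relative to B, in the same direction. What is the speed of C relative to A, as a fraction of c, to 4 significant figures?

u ≈ 0.6399c

Compose boost 2: (0.294 + 0.426)/(1 + 0.294×0.426) = 0.7200/1.12524 = 0.6399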